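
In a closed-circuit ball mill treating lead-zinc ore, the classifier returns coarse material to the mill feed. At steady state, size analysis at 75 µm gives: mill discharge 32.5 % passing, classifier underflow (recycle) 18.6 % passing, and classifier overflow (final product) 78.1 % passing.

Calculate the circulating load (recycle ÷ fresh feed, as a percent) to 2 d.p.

CL = 328.06 %

Let r = R/F. Size balance at 75 µm:
r = (o − d)/(d − u)
r = (78.1 − 32.5)/(32.5 − 18.6) = 45.6/13.9 = 3.2806
CL = 100·r = 328.06 %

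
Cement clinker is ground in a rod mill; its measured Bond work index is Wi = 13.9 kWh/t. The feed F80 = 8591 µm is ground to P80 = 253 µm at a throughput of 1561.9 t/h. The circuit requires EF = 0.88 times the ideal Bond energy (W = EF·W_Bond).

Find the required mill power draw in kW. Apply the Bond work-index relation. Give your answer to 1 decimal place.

P = 9950.1 kW

W_Bond = 10·Wi·(1/√P₈₀ − 1/√F₈₀)
W = 10·13.9·(1/√253 − 1/√8591) = 10·13.9·(0.052081) = 7.2392 kWh/t
W_actual = 0.88 × 7.2392 = 6.3705 kWh/t
Power = W × throughput = 6.3705 kWh/t × 1561.9 t/h = 9950.1 kW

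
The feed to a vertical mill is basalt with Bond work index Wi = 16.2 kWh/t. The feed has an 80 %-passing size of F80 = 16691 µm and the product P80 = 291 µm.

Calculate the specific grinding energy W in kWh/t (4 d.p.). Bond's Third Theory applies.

W = 8.2427 kWh/t

W = 10 Wi (1/√P80 − 1/√F80)  [Bond]
1/√291 = 0.058621;  1/√16691 = 0.007740
W = 10·16.2·(0.058621 − 0.007740) = 8.2427 kWh/t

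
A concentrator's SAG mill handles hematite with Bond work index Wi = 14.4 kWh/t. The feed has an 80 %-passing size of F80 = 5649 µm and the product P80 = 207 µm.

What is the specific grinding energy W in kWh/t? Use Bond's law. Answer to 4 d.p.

W = 8.0928 kWh/t

Bond:  W = 10 Wi (1/√P − 1/√F)
1/√207 = 0.069505;  1/√5649 = 0.013305
W = 10·14.4·(0.069505 − 0.013305) = 8.0928 kWh/t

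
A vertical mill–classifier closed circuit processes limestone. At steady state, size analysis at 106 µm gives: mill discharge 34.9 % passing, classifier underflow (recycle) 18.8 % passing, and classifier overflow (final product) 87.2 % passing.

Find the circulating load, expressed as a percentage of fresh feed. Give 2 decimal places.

CL = 324.84 %

Balance %-passing 106 µm (r = R/F):
(1+r)d = ru + o → r = (o−d)/(d−u)
r = (87.2 − 34.9)/(34.9 − 18.8) = 52.3/16.1 = 3.2484
CL = 100·r = 324.84 %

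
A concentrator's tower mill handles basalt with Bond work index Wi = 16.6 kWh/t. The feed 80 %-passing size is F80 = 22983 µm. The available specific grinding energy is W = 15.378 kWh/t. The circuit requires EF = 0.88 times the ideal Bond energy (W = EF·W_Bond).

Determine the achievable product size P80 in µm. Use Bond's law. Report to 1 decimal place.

W = 10 Wi (1/√P80 − 1/√F80)  [Bond]
W_Bond = W / EF = 15.378 / 0.88 = 17.4750 kWh/t
P80^-0.5 = F80^-0.5 + W_Bond/(10 Wi)
  = 17.4750/(10·16.6) + 1/√22983 = 0.105271 + 0.006596 = 0.111867
P80 = (1/0.111867)² = 8.9392² = 79.91 µm

P80 = 79.9 µm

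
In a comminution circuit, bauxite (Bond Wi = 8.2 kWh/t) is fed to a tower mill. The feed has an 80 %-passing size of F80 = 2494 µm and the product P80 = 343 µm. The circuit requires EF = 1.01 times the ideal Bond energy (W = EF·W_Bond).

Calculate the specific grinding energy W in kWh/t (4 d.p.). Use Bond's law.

W = 10 Wi (1/√P80 − 1/√F80)  [Bond]
1/√343 = 0.053995;  1/√2494 = 0.020024
W = 10·8.2·(0.053995 − 0.020024) = 2.7856 kWh/t
With EF = 1.01: W = 2.7856·1.01 = 2.8135 kWh/t

W = 2.8135 kWh/t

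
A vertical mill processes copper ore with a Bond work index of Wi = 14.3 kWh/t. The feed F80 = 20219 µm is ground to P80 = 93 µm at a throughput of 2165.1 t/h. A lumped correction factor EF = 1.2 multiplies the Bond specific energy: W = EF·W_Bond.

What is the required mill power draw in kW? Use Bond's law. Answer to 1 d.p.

P = 35913.1 kW

W = 10 Wi (P80^-0.5 − F80^-0.5)
W = 10·14.3·(1/√93 − 1/√20219) = 10·14.3·(0.096663) = 13.8227 kWh/t
Corrected W = EF·W_Bond = 1.2·13.8227 = 16.5873 kWh/t
Mill draw = 16.5873 × 2165.1 = 35913.1 kW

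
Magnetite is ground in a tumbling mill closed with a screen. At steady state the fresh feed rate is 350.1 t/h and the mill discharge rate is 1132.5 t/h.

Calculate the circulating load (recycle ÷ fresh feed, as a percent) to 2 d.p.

M = F + R at steady state, so:
R = M − F = 1132.5 − 350.1 = 782.4 t/h
CL = 100·R/F = 100·782.4/350.1 = 223.48 %

CL = 223.48 %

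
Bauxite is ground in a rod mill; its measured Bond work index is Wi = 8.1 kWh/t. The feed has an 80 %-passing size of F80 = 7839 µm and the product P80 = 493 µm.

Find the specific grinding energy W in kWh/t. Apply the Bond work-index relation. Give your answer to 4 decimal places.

Bond: W = 10·Wi·(1/√P80 − 1/√F80)
1/√493 = 0.045038;  1/√7839 = 0.011295
W = 10·8.1·(0.045038 − 0.011295) = 2.7332 kWh/t

W = 2.7332 kWh/t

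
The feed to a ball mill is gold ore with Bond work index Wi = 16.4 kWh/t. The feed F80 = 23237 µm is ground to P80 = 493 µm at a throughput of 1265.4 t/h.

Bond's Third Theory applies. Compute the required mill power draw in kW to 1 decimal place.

W = 10 Wi (1/√P80 − 1/√F80)  [Bond]
W = 10·16.4·(1/√493 − 1/√23237) = 10·16.4·(0.038478) = 6.3103 kWh/t
P = W·T = 6.3103·1265.4 = 7985.1 kW

P = 7985.1 kW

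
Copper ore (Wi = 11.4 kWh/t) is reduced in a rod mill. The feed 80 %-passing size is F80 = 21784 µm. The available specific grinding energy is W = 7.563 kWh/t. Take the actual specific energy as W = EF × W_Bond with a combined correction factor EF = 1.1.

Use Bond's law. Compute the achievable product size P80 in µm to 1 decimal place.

Bond: W = 10·Wi·(1/√P80 − 1/√F80)
W_Bond = W / EF = 7.563 / 1.1 = 6.8755 kWh/t
P80^-0.5 = F80^-0.5 + W_Bond/(10 Wi)
  = 6.8755/(10·11.4) + 1/√21784 = 0.060311 + 0.006775 = 0.067086
P80 = (1/0.067086)² = 14.9062² = 222.19 µm

P80 = 222.2 µm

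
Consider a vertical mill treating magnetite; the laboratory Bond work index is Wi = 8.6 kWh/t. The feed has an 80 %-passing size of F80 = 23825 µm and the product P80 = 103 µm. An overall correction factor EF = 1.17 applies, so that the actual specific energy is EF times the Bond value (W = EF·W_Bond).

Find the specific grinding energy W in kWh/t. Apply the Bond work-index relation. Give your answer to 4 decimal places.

W = 9.2625 kWh/t

Bond:  W = 10 Wi (1/√P − 1/√F)
1/√103 = 0.098533;  1/√23825 = 0.006479
W = 10·8.6·(0.098533 − 0.006479) = 7.9167 kWh/t
With EF = 1.17: W = 7.9167·1.17 = 9.2625 kWh/t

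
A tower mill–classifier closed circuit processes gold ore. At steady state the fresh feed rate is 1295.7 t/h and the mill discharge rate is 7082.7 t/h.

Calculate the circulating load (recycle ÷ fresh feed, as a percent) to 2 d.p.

CL = 446.63 %

Steady state: M = F + R.
R = M − F = 7082.7 − 1295.7 = 5787.0 t/h
CL = 100·R/F = 100·5787.0/1295.7 = 446.63 %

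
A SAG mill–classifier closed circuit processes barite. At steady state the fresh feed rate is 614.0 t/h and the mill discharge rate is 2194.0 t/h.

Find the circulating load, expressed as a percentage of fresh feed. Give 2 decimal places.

Discharge = new feed + return, hence
R = M − F = 2194.0 − 614.0 = 1580.0 t/h
CL = 100·R/F = 100·1580.0/614.0 = 257.33 %

CL = 257.33 %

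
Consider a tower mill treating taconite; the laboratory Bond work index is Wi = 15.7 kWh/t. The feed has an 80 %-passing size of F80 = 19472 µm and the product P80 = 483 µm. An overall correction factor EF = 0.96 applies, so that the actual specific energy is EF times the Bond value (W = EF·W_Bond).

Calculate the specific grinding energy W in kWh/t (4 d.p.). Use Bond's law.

W = 5.7779 kWh/t

W = 10 Wi (P80^-0.5 − F80^-0.5)
1/√483 = 0.045502;  1/√19472 = 0.007166
W = 10·15.7·(0.045502 − 0.007166) = 6.0186 kWh/t
W_actual = 0.96 × 6.0186 = 5.7779 kWh/t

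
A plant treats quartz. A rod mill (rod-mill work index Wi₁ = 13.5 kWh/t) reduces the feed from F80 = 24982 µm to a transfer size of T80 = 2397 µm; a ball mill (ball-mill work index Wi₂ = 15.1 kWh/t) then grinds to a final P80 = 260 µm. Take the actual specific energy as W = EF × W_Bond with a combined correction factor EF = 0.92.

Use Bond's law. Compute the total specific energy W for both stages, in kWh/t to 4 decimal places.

W = 7.5290 kWh/t

Bond:  W = 10 Wi (1/√P − 1/√F)
Stage 1 (24982→2397 µm, Wi₁=13.5): W₁ = 10·13.5·(0.020425 − 0.006327) = 1.9033 kWh/t
Stage 2 (2397→260 µm, Wi₂=15.1): W₂ = 10·15.1·(0.062017 − 0.020425) = 6.2804 kWh/t
W = W₁ + W₂ = 1.9033 + 6.2804 = 8.1837 kWh/t
W_actual = 0.92 × 8.1837 = 7.5290 kWh/t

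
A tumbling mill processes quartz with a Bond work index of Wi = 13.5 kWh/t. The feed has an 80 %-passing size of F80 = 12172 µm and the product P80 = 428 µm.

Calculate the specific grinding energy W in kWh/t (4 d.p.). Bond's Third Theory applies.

W = 10 Wi / √P80 − 10 Wi / √F80
1/√428 = 0.048337;  1/√12172 = 0.009064
W = 10·13.5·(0.048337 − 0.009064) = 5.3018 kWh/t

W = 5.3018 kWh/t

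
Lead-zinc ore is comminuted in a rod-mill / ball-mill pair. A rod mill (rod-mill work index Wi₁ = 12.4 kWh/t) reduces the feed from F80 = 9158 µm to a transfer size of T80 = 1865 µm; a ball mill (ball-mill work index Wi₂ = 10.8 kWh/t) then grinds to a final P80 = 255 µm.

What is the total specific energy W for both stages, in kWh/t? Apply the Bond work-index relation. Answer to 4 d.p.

W = 5.8380 kWh/t

Bond: W = 10·Wi·(1/√P80 − 1/√F80)
Stage 1 (9158→1865 µm, Wi₁=12.4): W₁ = 10·12.4·(0.023156 − 0.010450) = 1.5756 kWh/t
Stage 2 (1865→255 µm, Wi₂=10.8): W₂ = 10·10.8·(0.062622 − 0.023156) = 4.2624 kWh/t
W = W₁ + W₂ = 1.5756 + 4.2624 = 5.8380 kWh/t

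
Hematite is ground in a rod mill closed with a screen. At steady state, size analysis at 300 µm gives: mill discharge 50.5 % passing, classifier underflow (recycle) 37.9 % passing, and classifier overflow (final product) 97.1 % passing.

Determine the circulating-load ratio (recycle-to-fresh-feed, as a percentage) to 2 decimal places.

CL = 369.84 %

Two-product formula at 300 µm:
r = (o − d)/(d − u)
r = (97.1 − 50.5)/(50.5 − 37.9) = 46.6/12.6 = 3.6984
CL = 100·r = 369.84 %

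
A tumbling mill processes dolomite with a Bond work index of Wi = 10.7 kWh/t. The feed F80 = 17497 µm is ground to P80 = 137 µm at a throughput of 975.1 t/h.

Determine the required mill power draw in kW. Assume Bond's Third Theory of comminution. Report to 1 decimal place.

P = 8125.2 kW

W = 10 Wi (P80^-0.5 − F80^-0.5)
W = 10·10.7·(1/√137 − 1/√17497) = 10·10.7·(0.077876) = 8.3327 kWh/t
Power = W × throughput = 8.3327 kWh/t × 975.1 t/h = 8125.2 kW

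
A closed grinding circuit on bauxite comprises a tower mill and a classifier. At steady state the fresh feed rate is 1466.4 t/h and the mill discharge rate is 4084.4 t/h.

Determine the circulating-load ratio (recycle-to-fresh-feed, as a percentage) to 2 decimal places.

Steady state: M = F + R.
R = M − F = 4084.4 − 1466.4 = 2618.0 t/h
CL = 100·R/F = 100·2618.0/1466.4 = 178.53 %

CL = 178.53 %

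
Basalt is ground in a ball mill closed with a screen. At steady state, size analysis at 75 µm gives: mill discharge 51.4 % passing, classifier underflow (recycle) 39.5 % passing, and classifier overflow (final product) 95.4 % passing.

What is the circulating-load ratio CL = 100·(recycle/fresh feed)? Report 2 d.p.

CL = 369.75 %

Balance %-passing 75 µm (r = R/F):
(1+r)·d = r·u + o ⇒ r = (o−d)/(d−u)
r = (95.4 − 51.4)/(51.4 − 39.5) = 44.0/11.9 = 3.6975
CL = 100·r = 369.75 %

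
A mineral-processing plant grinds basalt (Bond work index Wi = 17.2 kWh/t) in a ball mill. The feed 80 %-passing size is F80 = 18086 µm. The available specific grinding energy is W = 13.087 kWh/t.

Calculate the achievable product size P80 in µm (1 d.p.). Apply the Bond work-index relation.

P80 = 143.3 µm

Bond:  W = 10 Wi (1/√P − 1/√F)
⇒ 1/√P80 = W/(10 Wi) + 1/√F80
  = 13.0870/(10·17.2) + 1/√18086 = 0.076087 + 0.007436 = 0.083523
P80 = (1/0.083523)² = 11.9727² = 143.35 µm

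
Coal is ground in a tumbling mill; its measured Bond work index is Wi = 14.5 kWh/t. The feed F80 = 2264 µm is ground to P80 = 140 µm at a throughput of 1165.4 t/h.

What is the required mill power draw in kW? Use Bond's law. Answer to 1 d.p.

P = 10730.2 kW

W = 10 Wi (P80^-0.5 − F80^-0.5)
W = 10·14.5·(1/√140 − 1/√2264) = 10·14.5·(0.063499) = 9.2073 kWh/t
Power = W × throughput = 9.2073 kWh/t × 1165.4 t/h = 10730.2 kW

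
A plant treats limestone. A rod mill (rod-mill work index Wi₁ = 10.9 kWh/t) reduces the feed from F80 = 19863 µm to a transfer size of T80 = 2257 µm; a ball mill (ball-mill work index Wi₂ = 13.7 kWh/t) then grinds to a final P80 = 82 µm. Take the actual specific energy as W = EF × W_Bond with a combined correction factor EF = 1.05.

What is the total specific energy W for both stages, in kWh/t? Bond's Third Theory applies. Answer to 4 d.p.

W = 14.4547 kWh/t

Bond: W = 10·Wi·(1/√P80 − 1/√F80)
Stage 1 (19863→2257 µm, Wi₁=10.9): W₁ = 10·10.9·(0.021049 − 0.007095) = 1.5210 kWh/t
Stage 2 (2257→82 µm, Wi₂=13.7): W₂ = 10·13.7·(0.110432 − 0.021049) = 12.2454 kWh/t
W = W₁ + W₂ = 1.5210 + 12.2454 = 13.7663 kWh/t
Corrected W = EF·W_Bond = 1.05·13.7663 = 14.4547 kWh/t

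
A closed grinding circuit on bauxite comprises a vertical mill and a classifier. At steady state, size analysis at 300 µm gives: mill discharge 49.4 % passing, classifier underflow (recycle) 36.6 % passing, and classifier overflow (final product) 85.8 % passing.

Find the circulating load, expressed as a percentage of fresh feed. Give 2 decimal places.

Two-product formula at 300 µm:
d + r·d = r·u + o → r(d−u) = o−d
r = (85.8 − 49.4)/(49.4 − 36.6) = 36.4/12.8 = 2.8438
CL = 100·r = 284.38 %

CL = 284.38 %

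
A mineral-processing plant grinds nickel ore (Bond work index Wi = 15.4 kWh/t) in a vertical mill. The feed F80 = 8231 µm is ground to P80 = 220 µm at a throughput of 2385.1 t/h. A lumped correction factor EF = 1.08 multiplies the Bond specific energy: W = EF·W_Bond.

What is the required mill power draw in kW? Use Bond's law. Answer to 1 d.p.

P = 22372.4 kW

W_Bond = 10·Wi·(1/√P₈₀ − 1/√F₈₀)
W = 10·15.4·(1/√220 − 1/√8231) = 10·15.4·(0.056398) = 8.6852 kWh/t
Corrected W = EF·W_Bond = 1.08·8.6852 = 9.3801 kWh/t
P_mill = W·ṁ = 9.3801·2385.1 = 22372.4 kW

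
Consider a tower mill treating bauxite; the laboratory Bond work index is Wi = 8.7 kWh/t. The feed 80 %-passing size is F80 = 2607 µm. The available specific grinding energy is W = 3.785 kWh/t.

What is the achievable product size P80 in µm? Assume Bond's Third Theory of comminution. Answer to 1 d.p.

W = 10·Wi·[P80^(−½) − F80^(−½)]
1/√P80 = 1/√F80 + W/(10·Wi)
  = 3.7850/(10·8.7) + 1/√2607 = 0.043506 + 0.019585 = 0.063091
P80 = (1/0.063091)² = 15.8501² = 251.23 µm

P80 = 251.2 µm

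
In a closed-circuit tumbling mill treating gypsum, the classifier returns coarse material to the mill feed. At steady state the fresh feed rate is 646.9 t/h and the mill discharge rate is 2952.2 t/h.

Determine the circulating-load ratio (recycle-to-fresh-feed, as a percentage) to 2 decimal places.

Mill node: discharge = fresh + recycle.
R = M − F = 2952.2 − 646.9 = 2305.3 t/h
CL = 100·R/F = 100·2305.3/646.9 = 356.36 %

CL = 356.36 %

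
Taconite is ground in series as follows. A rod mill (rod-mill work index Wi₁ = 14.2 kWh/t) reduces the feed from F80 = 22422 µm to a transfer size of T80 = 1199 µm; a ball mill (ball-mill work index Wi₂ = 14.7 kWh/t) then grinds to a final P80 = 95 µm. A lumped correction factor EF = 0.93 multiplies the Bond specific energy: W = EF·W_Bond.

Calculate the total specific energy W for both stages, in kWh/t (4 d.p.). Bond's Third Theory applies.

W = 13.0099 kWh/t

W = 10·Wi·[P80^(−½) − F80^(−½)]
Stage 1 (22422→1199 µm, Wi₁=14.2): W₁ = 10·14.2·(0.028880 − 0.006678) = 3.1526 kWh/t
Stage 2 (1199→95 µm, Wi₂=14.7): W₂ = 10·14.7·(0.102598 − 0.028880) = 10.8366 kWh/t
W = W₁ + W₂ = 3.1526 + 10.8366 = 13.9892 kWh/t
Apply correction: 13.9892 × 0.93 = 13.0099 kWh/t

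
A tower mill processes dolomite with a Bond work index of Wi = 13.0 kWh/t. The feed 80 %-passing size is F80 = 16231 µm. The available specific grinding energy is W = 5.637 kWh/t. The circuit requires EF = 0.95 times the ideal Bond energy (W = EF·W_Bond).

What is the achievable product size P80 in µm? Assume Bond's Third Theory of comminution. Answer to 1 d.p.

W = 10 Wi (1/√P80 − 1/√F80)  [Bond]
W_Bond = W / EF = 5.637 / 0.95 = 5.9337 kWh/t
1/√P80 = 1/√F80 + W_Bond/(10·Wi)
  = 5.9337/(10·13.0) + 1/√16231 = 0.045644 + 0.007849 = 0.053493
P80 = (1/0.053493)² = 18.6940² = 349.47 µm

P80 = 349.5 µm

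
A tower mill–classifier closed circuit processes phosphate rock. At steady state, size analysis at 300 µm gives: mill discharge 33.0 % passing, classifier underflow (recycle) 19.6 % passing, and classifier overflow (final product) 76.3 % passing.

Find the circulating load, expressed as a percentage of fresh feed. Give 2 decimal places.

CL = 323.13 %

Balance %-passing 300 µm (r = R/F):
Fd + Rd = Ru + Fo ⇒ R/F = (o−d)/(d−u)
r = (76.3 − 33.0)/(33.0 − 19.6) = 43.3/13.4 = 3.2313
CL = 100·r = 323.13 %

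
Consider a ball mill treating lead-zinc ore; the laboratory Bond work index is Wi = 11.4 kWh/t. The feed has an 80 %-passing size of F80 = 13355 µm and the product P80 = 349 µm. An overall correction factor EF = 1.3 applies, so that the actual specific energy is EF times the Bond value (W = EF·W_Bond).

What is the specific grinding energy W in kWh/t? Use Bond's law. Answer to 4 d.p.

W = 6.6506 kWh/t

W = 10 Wi (P80^-0.5 − F80^-0.5)
1/√349 = 0.053529;  1/√13355 = 0.008653
W = 10·11.4·(0.053529 − 0.008653) = 5.1158 kWh/t
W_actual = 1.3 × 5.1158 = 6.6506 kWh/t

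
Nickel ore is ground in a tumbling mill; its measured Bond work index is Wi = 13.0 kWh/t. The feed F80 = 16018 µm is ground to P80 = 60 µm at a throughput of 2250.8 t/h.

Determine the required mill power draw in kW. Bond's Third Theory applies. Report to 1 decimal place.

W = 10·Wi·[P80^(−½) − F80^(−½)]
W = 10·13.0·(1/√60 − 1/√16018) = 10·13.0·(0.121198) = 15.7558 kWh/t
Power = W × throughput = 15.7558 kWh/t × 2250.8 t/h = 35463.1 kW

P = 35463.1 kW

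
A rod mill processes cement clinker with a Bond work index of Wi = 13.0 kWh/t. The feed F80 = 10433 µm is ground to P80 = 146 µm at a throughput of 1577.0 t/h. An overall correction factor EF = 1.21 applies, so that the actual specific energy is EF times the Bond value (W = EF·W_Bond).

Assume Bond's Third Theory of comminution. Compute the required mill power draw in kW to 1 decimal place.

P = 18101.2 kW

W = 10·Wi·(P80^(-½) − F80^(-½))
W = 10·13.0·(1/√146 − 1/√10433) = 10·13.0·(0.072970) = 9.4861 kWh/t
Apply correction: 9.4861 × 1.21 = 11.4782 kWh/t
Power = W × throughput = 11.4782 kWh/t × 1577.0 t/h = 18101.2 kW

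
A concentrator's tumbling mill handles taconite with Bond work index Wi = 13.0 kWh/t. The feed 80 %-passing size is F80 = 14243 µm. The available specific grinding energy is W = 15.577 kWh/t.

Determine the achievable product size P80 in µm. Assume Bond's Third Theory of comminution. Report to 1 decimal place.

P80 = 60.8 µm

Bond: W = 10·Wi·(1/√P80 − 1/√F80)
1/√P80 = 1/√F80 + W/(10·Wi)
  = 15.5770/(10·13.0) + 1/√14243 = 0.119823 + 0.008379 = 0.128202
P80 = (1/0.128202)² = 7.8002² = 60.84 µm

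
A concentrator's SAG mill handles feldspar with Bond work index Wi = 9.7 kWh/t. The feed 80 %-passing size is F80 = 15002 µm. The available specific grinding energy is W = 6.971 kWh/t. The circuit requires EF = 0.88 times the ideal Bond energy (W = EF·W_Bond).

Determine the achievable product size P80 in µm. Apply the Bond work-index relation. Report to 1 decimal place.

W = 10 Wi (P80^-0.5 − F80^-0.5)
W_Bond = W / EF = 6.971 / 0.88 = 7.9216 kWh/t
1/√P80 = 1/√F80 + W_Bond/(10·Wi)
  = 7.9216/(10·9.7) + 1/√15002 = 0.081666 + 0.008164 = 0.089830
P80 = (1/0.089830)² = 11.1321² = 123.92 µm

P80 = 123.9 µm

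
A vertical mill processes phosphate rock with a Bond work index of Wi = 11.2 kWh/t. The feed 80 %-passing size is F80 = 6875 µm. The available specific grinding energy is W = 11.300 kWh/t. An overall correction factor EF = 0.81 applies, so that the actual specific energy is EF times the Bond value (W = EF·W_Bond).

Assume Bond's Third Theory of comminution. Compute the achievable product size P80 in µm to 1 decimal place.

W = 10·Wi·(P80^(-½) − F80^(-½))
W_Bond = W / EF = 11.300 / 0.81 = 13.9506 kWh/t
P80^-0.5 = F80^-0.5 + W_Bond/(10 Wi)
  = 13.9506/(10·11.2) + 1/√6875 = 0.124559 + 0.012060 = 0.136620
P80 = (1/0.136620)² = 7.3196² = 53.58 µm

P80 = 53.6 µm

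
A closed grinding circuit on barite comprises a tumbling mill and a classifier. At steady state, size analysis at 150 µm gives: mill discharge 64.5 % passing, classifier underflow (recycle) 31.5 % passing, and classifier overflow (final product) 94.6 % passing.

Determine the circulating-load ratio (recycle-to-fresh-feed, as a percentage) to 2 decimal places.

CL = 91.21 %

Balance %-passing 150 µm (r = R/F):
(1+r)·d = r·u + o ⇒ r = (o−d)/(d−u)
r = (94.6 − 64.5)/(64.5 − 31.5) = 30.1/33.0 = 0.9121
CL = 100·r = 91.21 %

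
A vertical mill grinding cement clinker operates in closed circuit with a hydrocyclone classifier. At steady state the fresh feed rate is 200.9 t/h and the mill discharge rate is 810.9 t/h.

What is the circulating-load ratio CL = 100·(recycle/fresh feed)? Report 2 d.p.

Steady state: M = F + R.
R = M − F = 810.9 − 200.9 = 610.0 t/h
CL = 100·R/F = 100·610.0/200.9 = 303.63 %

CL = 303.63 %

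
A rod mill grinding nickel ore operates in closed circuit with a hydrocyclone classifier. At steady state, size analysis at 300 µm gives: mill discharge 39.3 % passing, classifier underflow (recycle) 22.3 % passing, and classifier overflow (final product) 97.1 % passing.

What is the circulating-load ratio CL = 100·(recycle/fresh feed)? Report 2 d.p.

CL = 340.00 %

Let r = R/F. Size balance at 300 µm:
(1+r)·d = r·u + o ⇒ r = (o−d)/(d−u)
r = (97.1 − 39.3)/(39.3 − 22.3) = 57.8/17.0 = 3.4000
CL = 100·r = 340.00 %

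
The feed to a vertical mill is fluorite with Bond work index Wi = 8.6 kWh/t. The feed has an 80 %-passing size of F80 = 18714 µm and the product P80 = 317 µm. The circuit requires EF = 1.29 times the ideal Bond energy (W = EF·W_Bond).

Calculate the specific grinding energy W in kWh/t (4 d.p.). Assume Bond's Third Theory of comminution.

W = 5.4200 kWh/t

Bond:  W = 10 Wi (1/√P − 1/√F)
1/√317 = 0.056166;  1/√18714 = 0.007310
W = 10·8.6·(0.056166 − 0.007310) = 4.2016 kWh/t
Apply correction: 4.2016 × 1.29 = 5.4200 kWh/t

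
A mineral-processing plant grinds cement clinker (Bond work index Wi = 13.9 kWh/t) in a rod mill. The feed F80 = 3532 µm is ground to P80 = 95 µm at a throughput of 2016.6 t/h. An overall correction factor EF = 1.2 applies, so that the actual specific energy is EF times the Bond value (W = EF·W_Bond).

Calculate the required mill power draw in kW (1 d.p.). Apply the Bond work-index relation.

P = 28850.9 kW

Bond: W = 10·Wi·(1/√P80 − 1/√F80)
W = 10·13.9·(1/√95 − 1/√3532) = 10·13.9·(0.085771) = 11.9222 kWh/t
Corrected W = EF·W_Bond = 1.2·11.9222 = 14.3067 kWh/t
P = W·T = 14.3067·2016.6 = 28850.9 kW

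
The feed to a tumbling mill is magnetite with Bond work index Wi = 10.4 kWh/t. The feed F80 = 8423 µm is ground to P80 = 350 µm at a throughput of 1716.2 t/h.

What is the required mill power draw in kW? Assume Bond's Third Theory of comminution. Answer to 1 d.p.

P = 7595.6 kW

W = 10 Wi / √P80 − 10 Wi / √F80
W = 10·10.4·(1/√350 − 1/√8423) = 10·10.4·(0.042556) = 4.4259 kWh/t
Power = W × throughput = 4.4259 kWh/t × 1716.2 t/h = 7595.6 kW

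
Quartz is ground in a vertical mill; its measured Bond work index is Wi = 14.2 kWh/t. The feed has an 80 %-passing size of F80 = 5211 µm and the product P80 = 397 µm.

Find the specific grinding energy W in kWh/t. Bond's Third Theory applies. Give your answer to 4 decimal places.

W = 5.1597 kWh/t

W = 10·Wi·(P80^(-½) − F80^(-½))
1/√397 = 0.050189;  1/√5211 = 0.013853
W = 10·14.2·(0.050189 − 0.013853) = 5.1597 kWh/t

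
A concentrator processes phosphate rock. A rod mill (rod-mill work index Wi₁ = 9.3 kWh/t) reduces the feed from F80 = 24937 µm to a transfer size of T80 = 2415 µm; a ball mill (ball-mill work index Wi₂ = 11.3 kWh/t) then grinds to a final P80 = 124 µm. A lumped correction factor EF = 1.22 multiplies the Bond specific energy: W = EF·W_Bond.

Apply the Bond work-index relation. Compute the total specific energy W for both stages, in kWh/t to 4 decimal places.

W = 10 Wi (1/√P80 − 1/√F80)  [Bond]
Stage 1 (24937→2415 µm, Wi₁=9.3): W₁ = 10·9.3·(0.020349 − 0.006333) = 1.3035 kWh/t
Stage 2 (2415→124 µm, Wi₂=11.3): W₂ = 10·11.3·(0.089803 − 0.020349) = 7.8483 kWh/t
W = W₁ + W₂ = 1.3035 + 7.8483 = 9.1518 kWh/t
Apply correction: 9.1518 × 1.22 = 11.1652 kWh/t

W = 11.1652 kWh/t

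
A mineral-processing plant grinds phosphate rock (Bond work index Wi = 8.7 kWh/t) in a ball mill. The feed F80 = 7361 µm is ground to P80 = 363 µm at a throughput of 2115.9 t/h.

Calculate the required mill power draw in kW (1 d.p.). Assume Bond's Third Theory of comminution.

W = 10·Wi·[P80^(−½) − F80^(−½)]
W = 10·8.7·(1/√363 − 1/√7361) = 10·8.7·(0.040831) = 3.5523 kWh/t
P = W·T = 3.5523·2115.9 = 7516.3 kW

P = 7516.3 kW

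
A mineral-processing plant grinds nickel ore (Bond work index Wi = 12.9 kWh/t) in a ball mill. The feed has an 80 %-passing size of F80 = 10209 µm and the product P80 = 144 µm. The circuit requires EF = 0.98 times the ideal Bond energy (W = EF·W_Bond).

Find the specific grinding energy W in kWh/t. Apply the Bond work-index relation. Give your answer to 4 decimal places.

Bond: W = 10·Wi·(1/√P80 − 1/√F80)
1/√144 = 0.083333;  1/√10209 = 0.009897
W = 10·12.9·(0.083333 − 0.009897) = 9.4733 kWh/t
Corrected W = EF·W_Bond = 0.98·9.4733 = 9.2838 kWh/t

W = 9.2838 kWh/t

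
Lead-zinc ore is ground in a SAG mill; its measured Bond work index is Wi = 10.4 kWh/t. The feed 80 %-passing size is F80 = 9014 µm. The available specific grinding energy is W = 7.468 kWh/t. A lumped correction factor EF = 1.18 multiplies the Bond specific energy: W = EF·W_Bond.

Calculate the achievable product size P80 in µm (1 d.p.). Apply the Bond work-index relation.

P80 = 196.2 µm

W = 10 Wi / √P80 − 10 Wi / √F80
W_Bond = W / EF = 7.468 / 1.18 = 6.3288 kWh/t
P80^-0.5 = F80^-0.5 + W_Bond/(10 Wi)
  = 6.3288/(10·10.4) + 1/√9014 = 0.060854 + 0.010533 = 0.071387
P80 = (1/0.071387)² = 14.0082² = 196.23 µm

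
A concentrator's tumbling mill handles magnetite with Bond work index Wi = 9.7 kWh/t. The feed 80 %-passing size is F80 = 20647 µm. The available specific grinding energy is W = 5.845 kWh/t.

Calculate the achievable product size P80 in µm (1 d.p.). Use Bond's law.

P80 = 221.3 µm

Bond:  W = 10 Wi (1/√P − 1/√F)
P80^-0.5 = F80^-0.5 + W/(10 Wi)
  = 5.8450/(10·9.7) + 1/√20647 = 0.060258 + 0.006959 = 0.067217
P80 = (1/0.067217)² = 14.8772² = 221.33 µm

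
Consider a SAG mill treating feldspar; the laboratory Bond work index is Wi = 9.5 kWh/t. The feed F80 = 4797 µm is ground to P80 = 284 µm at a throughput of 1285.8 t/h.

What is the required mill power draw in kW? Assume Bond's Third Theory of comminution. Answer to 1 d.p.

W = 10 Wi (1/√P80 − 1/√F80)  [Bond]
W = 10·9.5·(1/√284 − 1/√4797) = 10·9.5·(0.044901) = 4.2656 kWh/t
P = W·T = 4.2656·1285.8 = 5484.7 kW

P = 5484.7 kW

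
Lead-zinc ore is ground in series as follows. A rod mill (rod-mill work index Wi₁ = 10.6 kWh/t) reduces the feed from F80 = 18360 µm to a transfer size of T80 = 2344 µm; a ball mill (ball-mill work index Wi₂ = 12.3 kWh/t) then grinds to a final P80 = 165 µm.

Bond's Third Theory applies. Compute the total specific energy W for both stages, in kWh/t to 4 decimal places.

W_Bond = 10·Wi·(1/√P₈₀ − 1/√F₈₀)
Stage 1 (18360→2344 µm, Wi₁=10.6): W₁ = 10·10.6·(0.020655 − 0.007380) = 1.4071 kWh/t
Stage 2 (2344→165 µm, Wi₂=12.3): W₂ = 10·12.3·(0.077850 − 0.020655) = 7.0350 kWh/t
W = W₁ + W₂ = 1.4071 + 7.0350 = 8.4421 kWh/t

W = 8.4421 kWh/t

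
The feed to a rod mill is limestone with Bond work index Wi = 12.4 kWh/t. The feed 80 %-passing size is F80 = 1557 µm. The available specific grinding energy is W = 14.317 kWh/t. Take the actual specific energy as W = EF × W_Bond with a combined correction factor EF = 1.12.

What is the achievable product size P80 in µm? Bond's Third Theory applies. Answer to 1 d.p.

Bond:  W = 10 Wi (1/√P − 1/√F)
W_Bond = W / EF = 14.317 / 1.12 = 12.7830 kWh/t
1/√P80 = 1/√F80 + W_Bond/(10·Wi)
  = 12.7830/(10·12.4) + 1/√1557 = 0.103089 + 0.025343 = 0.128432
P80 = (1/0.128432)² = 7.7862² = 60.63 µm

P80 = 60.6 µm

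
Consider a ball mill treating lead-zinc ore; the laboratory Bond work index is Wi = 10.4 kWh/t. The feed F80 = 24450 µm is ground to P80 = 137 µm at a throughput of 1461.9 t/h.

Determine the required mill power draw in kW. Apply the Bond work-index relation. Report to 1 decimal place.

P = 12017.1 kW

W_Bond = 10·Wi·(1/√P₈₀ − 1/√F₈₀)
W = 10·10.4·(1/√137 − 1/√24450) = 10·10.4·(0.079040) = 8.2202 kWh/t
P = W·T = 8.2202·1461.9 = 12017.1 kW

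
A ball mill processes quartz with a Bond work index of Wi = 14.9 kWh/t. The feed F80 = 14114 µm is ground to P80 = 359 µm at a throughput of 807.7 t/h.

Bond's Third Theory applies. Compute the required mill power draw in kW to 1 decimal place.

W = 10·Wi·[P80^(−½) − F80^(−½)]
W = 10·14.9·(1/√359 − 1/√14114) = 10·14.9·(0.044361) = 6.6097 kWh/t
Power = W × throughput = 6.6097 kWh/t × 807.7 t/h = 5338.7 kW

P = 5338.7 kW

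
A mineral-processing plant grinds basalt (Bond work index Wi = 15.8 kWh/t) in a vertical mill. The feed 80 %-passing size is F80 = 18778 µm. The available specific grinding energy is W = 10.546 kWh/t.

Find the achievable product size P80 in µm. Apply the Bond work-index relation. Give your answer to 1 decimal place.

P80 = 182.4 µm

W = 10 Wi (P80^-0.5 − F80^-0.5)
⇒ 1/√P80 = W/(10 Wi) + 1/√F80
  = 10.5460/(10·15.8) + 1/√18778 = 0.066747 + 0.007298 = 0.074044
P80 = (1/0.074044)² = 13.5054² = 182.40 µm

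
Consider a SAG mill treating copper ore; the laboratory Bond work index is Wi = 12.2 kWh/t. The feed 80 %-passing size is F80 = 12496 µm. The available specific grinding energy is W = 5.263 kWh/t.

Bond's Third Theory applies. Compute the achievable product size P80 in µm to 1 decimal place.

P80 = 368.6 µm

W_Bond = 10·Wi·(1/√P₈₀ − 1/√F₈₀)
1/√P80 = 1/√F80 + W/(10·Wi)
  = 5.2630/(10·12.2) + 1/√12496 = 0.043139 + 0.008946 = 0.052085
P80 = (1/0.052085)² = 19.1994² = 368.62 µm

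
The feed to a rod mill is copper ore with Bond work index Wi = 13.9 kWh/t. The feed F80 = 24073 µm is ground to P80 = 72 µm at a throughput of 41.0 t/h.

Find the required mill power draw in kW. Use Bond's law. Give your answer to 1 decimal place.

W = 10·Wi·(P80^(-½) − F80^(-½))
W = 10·13.9·(1/√72 − 1/√24073) = 10·13.9·(0.111406) = 15.4854 kWh/t
Mill draw = 15.4854 × 41.0 = 634.9 kW

P = 634.9 kW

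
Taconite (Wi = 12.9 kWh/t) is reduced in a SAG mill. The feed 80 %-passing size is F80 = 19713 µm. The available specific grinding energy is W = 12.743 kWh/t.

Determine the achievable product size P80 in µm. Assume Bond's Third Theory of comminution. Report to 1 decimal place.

W = 10·Wi·[P80^(−½) − F80^(−½)]
⇒ 1/√P80 = W/(10 Wi) + 1/√F80
  = 12.7430/(10·12.9) + 1/√19713 = 0.098783 + 0.007122 = 0.105905
P80 = (1/0.105905)² = 9.4424² = 89.16 µm

P80 = 89.2 µm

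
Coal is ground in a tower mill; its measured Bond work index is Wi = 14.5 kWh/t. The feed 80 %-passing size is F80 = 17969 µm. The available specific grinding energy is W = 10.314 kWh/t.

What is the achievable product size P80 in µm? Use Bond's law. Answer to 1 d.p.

Bond:  W = 10 Wi (1/√P − 1/√F)
1/√P80 = 1/√F80 + W/(10·Wi)
  = 10.3140/(10·14.5) + 1/√17969 = 0.071131 + 0.007460 = 0.078591
P80 = (1/0.078591)² = 12.7241² = 161.90 µm

P80 = 161.9 µm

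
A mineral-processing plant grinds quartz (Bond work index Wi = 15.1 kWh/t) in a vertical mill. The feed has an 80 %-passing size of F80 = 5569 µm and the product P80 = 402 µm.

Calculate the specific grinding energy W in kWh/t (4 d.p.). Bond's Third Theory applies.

Bond: W = 10·Wi·(1/√P80 − 1/√F80)
1/√402 = 0.049875;  1/√5569 = 0.013400
W = 10·15.1·(0.049875 − 0.013400) = 5.5078 kWh/t

W = 5.5078 kWh/t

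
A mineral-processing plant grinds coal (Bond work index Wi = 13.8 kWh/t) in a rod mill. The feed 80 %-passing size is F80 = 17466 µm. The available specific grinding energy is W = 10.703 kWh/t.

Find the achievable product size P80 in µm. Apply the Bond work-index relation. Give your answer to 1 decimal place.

Bond: W = 10·Wi·(1/√P80 − 1/√F80)
P80^(−½) = W/(10 Wi) + F80^(−½)
  = 10.7030/(10·13.8) + 1/√17466 = 0.077558 + 0.007567 = 0.085125
P80 = (1/0.085125)² = 11.7475² = 138.00 µm

P80 = 138.0 µm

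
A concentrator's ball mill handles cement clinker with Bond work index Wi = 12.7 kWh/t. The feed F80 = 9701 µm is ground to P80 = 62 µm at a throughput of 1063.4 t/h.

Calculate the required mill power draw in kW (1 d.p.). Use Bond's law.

W = 10 Wi (P80^-0.5 − F80^-0.5)
W = 10·12.7·(1/√62 − 1/√9701) = 10·12.7·(0.116847) = 14.8396 kWh/t
Power = W × throughput = 14.8396 kWh/t × 1063.4 t/h = 15780.4 kW

P = 15780.4 kW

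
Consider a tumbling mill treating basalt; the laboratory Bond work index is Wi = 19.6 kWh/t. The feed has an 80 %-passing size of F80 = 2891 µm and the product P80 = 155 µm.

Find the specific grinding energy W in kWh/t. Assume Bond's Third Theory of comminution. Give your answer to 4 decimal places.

W = 10·Wi·[P80^(−½) − F80^(−½)]
1/√155 = 0.080322;  1/√2891 = 0.018598
W = 10·19.6·(0.080322 − 0.018598) = 12.0978 kWh/t

W = 12.0978 kWh/t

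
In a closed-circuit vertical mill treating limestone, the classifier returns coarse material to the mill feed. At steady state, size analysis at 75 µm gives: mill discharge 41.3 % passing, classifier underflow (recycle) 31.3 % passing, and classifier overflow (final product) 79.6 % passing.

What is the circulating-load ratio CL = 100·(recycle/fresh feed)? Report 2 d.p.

CL = 383.00 %

Mass balance on the −75 µm fraction:
(1+r)d = ru + o → r = (o−d)/(d−u)
r = (79.6 − 41.3)/(41.3 − 31.3) = 38.3/10.0 = 3.8300
CL = 100·r = 383.00 %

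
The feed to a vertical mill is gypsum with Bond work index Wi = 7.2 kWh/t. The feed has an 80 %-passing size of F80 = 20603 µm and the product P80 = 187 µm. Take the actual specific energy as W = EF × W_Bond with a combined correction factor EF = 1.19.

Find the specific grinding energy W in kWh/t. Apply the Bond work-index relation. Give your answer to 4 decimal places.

W = 10 Wi / √P80 − 10 Wi / √F80
1/√187 = 0.073127;  1/√20603 = 0.006967
W = 10·7.2·(0.073127 − 0.006967) = 4.7636 kWh/t
With EF = 1.19: W = 4.7636·1.19 = 5.6686 kWh/t

W = 5.6686 kWh/t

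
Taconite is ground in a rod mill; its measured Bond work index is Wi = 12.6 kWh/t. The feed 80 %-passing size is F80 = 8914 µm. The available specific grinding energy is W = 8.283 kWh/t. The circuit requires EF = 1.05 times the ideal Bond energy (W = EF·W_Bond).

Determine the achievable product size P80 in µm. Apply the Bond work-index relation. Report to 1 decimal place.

Bond: W = 10·Wi·(1/√P80 − 1/√F80)
W_Bond = W / EF = 8.283 / 1.05 = 7.8886 kWh/t
P80^-0.5 = F80^-0.5 + W_Bond/(10 Wi)
  = 7.8886/(10·12.6) + 1/√8914 = 0.062608 + 0.010592 = 0.073199
P80 = (1/0.073199)² = 13.6613² = 186.63 µm

P80 = 186.6 µm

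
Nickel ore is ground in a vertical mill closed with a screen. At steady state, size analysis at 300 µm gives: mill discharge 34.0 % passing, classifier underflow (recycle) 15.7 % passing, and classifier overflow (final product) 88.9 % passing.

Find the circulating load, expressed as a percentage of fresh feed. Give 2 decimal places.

CL = 300.00 %

Balance %-passing 300 µm (r = R/F):
d + r·d = r·u + o → r(d−u) = o−d
r = (88.9 − 34.0)/(34.0 − 15.7) = 54.9/18.3 = 3.0000
CL = 100·r = 300.00 %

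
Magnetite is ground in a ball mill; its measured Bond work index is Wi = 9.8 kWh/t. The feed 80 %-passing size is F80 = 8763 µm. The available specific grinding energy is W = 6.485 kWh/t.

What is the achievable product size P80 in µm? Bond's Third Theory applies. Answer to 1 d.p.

W = 10·Wi·(P80^(-½) − F80^(-½))
1/√P80 = 1/√F80 + W/(10·Wi)
  = 6.4850/(10·9.8) + 1/√8763 = 0.066173 + 0.010683 = 0.076856
P80 = (1/0.076856)² = 13.0113² = 169.30 µm

P80 = 169.3 µm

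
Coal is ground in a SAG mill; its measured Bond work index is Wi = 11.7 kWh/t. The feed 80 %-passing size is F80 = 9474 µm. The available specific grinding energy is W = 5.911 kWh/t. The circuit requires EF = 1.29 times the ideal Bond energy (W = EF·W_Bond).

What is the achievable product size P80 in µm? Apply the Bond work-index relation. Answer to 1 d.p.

P80 = 409.2 µm

W = 10 Wi (P80^-0.5 − F80^-0.5)
W_Bond = W / EF = 5.911 / 1.29 = 4.5822 kWh/t
P80^(−½) = W_Bond/(10 Wi) + F80^(−½)
  = 4.5822/(10·11.7) + 1/√9474 = 0.039164 + 0.010274 = 0.049438
P80 = (1/0.049438)² = 20.2275² = 409.15 µm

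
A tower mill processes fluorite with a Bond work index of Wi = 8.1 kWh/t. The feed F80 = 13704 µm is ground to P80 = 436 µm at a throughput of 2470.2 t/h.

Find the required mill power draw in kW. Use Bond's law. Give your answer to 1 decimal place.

W_Bond = 10·Wi·(1/√P₈₀ − 1/√F₈₀)
W = 10·8.1·(1/√436 − 1/√13704) = 10·8.1·(0.039349) = 3.1873 kWh/t
Power = W × throughput = 3.1873 kWh/t × 2470.2 t/h = 7873.2 kW

P = 7873.2 kW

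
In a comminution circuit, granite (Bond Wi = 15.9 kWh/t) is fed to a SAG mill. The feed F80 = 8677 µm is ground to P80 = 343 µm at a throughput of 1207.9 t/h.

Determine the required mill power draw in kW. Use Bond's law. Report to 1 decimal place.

W = 10 Wi / √P80 − 10 Wi / √F80
W = 10·15.9·(1/√343 − 1/√8677) = 10·15.9·(0.043260) = 6.8783 kWh/t
P = W·T = 6.8783·1207.9 = 8308.3 kW

P = 8308.3 kW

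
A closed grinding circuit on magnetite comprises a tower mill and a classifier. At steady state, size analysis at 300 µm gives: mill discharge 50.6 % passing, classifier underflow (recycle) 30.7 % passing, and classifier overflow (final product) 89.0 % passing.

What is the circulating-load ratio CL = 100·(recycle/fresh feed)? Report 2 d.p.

Let r = R/F. Size balance at 300 µm:
d + r·d = r·u + o → r(d−u) = o−d
r = (89.0 − 50.6)/(50.6 − 30.7) = 38.4/19.9 = 1.9296
CL = 100·r = 192.96 %

CL = 192.96 %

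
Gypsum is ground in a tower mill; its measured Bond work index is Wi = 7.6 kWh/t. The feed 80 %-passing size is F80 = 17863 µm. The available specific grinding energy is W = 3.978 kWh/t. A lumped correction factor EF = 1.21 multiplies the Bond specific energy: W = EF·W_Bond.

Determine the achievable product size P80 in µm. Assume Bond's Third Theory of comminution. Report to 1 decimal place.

W_Bond = 10·Wi·(1/√P₈₀ − 1/√F₈₀)
W_Bond = W / EF = 3.978 / 1.21 = 3.2876 kWh/t
⇒ 1/√P80 = W_Bond/(10·Wi) + 1/√F80
  = 3.2876/(10·7.6) + 1/√17863 = 0.043258 + 0.007482 = 0.050740
P80 = (1/0.050740)² = 19.7083² = 388.42 µm

P80 = 388.4 µm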